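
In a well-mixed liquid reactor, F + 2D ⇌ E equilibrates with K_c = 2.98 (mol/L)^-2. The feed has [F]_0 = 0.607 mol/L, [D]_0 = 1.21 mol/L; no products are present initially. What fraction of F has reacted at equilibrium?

X = 0.510

Let X = conversion of F; extent ξ = 0.607·X mol/L.
Concentrations: [F] = 0.607 − 0.607X; [D] = 1.21 − 1.21X; [E] = 0.607X.
K_c = [E] / ([F] [D]^2).
Solving K_c = 2.98 for X ∈ (0,1): X = 0.510.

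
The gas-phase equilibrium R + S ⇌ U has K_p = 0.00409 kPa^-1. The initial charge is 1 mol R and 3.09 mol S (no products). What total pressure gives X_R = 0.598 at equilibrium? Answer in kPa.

P = 510 kPa

Let X = conversion of R (basis 1 mol R); extent of reaction ξ = X.
Mole table: n_R = 1 − X; n_S = 3.09 − X; n_U = X.
Total moles n_T = 4.09 − X.
K_p = p_U / (p_R p_S) with p_i = (n_i/n_T)·P.
At X = 0.598: the mole-fraction product g(X) = Π y_i^ν_i = 2.084. Since K_p = g(X)·P^{-1}, P = (g/K_p)^(1/1) = (2.084/0.00409)^(1/1) = 510 kPa.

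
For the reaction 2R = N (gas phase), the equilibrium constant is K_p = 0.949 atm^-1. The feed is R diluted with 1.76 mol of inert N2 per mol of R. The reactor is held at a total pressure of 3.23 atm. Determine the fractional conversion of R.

Basis: 1 mol R initially; let X = conversion of R. Extent ξ = 0.5X.
Moles: n_R = 1 − X; n_N = 0.5X; n_I = 1.76 (inert).
Summing: n_T = 2.76 − 0.5X.
Mole fractions y_i = n_i/n_T; K_p = p_N / (p_R^2) with p_i = y_i·P.
Substituting and setting equal to 0.949 atm^-1 gives a polynomial in X; the root in (0,1) is X = 0.534.

X = 0.534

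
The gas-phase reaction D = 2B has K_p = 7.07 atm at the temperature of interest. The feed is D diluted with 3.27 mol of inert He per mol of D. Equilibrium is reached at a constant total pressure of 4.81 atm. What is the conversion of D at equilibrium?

Take 1 mol D as basis and let X be its fractional conversion, so ξ = X.
Mole table: n_D = 1 − X; n_B = 2X; n_I = 3.27 (inert).
Total moles n_T = 4.27 + X.
y_i = n_i/n_T, p_i = y_i·P. K_p = p_B^2 / (p_D).
This yields a degree-2 equation in X; solving on (0,1), X = 0.718.

X = 0.718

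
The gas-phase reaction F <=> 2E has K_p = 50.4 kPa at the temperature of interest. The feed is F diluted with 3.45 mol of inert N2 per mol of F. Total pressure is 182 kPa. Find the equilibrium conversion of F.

Take 1 mol F as basis and let X be its fractional conversion, so ξ = X.
Mole table: n_F = 1 − X; n_E = 2X; n_I = 3.45 (inert).
Summing: n_T = 4.45 + X.
With p_i = (n_i/n_T)P, K_p = p_E^2 / (p_F).
Substituting and setting equal to 50.4 kPa gives a polynomial in X; the root in (0,1) is X = 0.437.

X = 0.437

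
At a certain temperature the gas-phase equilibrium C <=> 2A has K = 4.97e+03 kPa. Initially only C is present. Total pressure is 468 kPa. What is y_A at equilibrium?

Let X = conversion of C (basis 1 mol C); extent of reaction ξ = X.
Species balance: n_C = 1 − X; n_A = 2X.
n_T = Σnᵢ = 1 + X.
y_i = n_i/n_T, p_i = y_i·P. K = p_A^2 / (p_C).
Setting this equal to 4.97e+03 kPa and taking the physical root (0 < X < 1) gives X = 0.852.
Then n_A = 1.7, n_T = 1.85, so y_A = 0.920.

y_A = 0.920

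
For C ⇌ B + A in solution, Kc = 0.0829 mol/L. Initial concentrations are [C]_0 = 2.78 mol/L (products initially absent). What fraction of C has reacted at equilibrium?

X = 0.158

Let X = conversion of C; extent ξ = 2.78·X mol/L.
Concentrations: [C] = 2.78 − 2.78X; [B] = 2.78X; [A] = 2.78X.
Kc = [B] [A] / ([C]).
Equating to 0.0829 mol/L: the physical root is X = 0.158.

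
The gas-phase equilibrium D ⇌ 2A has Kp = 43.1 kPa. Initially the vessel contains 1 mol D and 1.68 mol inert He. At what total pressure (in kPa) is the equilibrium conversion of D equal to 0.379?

Let X = conversion of D (basis 1 mol D); extent of reaction ξ = X.
At extent ξ: n_D = 1 − X; n_A = 2X; n_I = 1.68 (inert).
Total moles n_T = 2.68 + X.
Kp = p_A^2 / (p_D) with p_i = (n_i/n_T)·P.
At X = 0.379: the mole-fraction product g(X) = Π y_i^ν_i = 0.3025. Since Kp = g(X)·P^{1}, P = (Kp/g)^(1/1) = (43.1/0.3025)^(1/1) = 142 kPa.

P = 142 kPa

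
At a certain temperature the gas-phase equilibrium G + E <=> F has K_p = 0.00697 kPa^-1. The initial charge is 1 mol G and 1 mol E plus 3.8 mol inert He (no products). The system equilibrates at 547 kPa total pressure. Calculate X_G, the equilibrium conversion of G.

Basis: 1 mol G initially; let X = conversion of G. Extent ξ = X.
Moles: n_G = 1 − X; n_E = 1 − X; n_F = X; n_I = 3.8 (inert).
Total moles n_T = 5.8 − X.
With p_i = (n_i/n_T)P, K_p = p_F / (p_G p_E).
Equating to 0.00697 kPa^-1 and solving on 0 < X < 1: X = 0.321.

X = 0.321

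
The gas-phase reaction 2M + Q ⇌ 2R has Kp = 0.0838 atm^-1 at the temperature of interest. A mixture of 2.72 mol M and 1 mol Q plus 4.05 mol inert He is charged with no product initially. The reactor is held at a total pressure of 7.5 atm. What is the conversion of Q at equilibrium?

X = 0.270

Take 1 mol Q as basis and let X be its fractional conversion, so ξ = X.
At extent ξ: n_M = 2.72 − 2X; n_Q = 1 − X; n_R = 2X; n_I = 4.05 (inert).
Summing: n_T = 7.77 − X.
Mole fractions y_i = n_i/n_T; Kp = p_R^2 / (p_M^2 p_Q) with p_i = y_i·P.
Setting this equal to 0.0838 atm^-1 and taking the physical root (0 < X < 1) gives X = 0.270.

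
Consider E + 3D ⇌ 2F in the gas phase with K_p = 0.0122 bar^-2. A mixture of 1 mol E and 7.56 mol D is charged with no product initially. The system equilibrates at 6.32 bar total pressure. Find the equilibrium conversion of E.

X = 0.492

Let X = conversion of E (basis 1 mol E); extent of reaction ξ = X.
At extent ξ: n_E = 1 − X; n_D = 7.56 − 3X; n_F = 2X.
Total moles n_T = 8.56 − 2X.
With p_i = (n_i/n_T)P, K_p = p_F^2 / (p_E p_D^3).
This yields a degree-4 equation in X; solving on (0,1), X = 0.492.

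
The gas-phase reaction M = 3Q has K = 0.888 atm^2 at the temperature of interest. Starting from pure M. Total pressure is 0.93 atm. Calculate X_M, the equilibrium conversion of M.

Basis: 1 mol M initially; let X = conversion of M. Extent ξ = X.
Species balance: n_M = 1 − X; n_Q = 3X.
n_T = Σnᵢ = 1 + 2X.
Mole fractions y_i = n_i/n_T; K = p_Q^3 / (p_M) with p_i = y_i·P.
Substituting and setting equal to 0.888 atm^2 gives a polynomial in X; the root in (0,1) is X = 0.421.

X = 0.421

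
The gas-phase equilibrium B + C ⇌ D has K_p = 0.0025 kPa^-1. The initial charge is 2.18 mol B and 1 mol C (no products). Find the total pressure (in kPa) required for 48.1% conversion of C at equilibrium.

P = 589 kPa

Basis: 1 mol C initially; let X = conversion of C. Extent ξ = X.
Mole table: n_B = 2.18 − X; n_C = 1 − X; n_D = X.
n_T = Σnᵢ = 3.18 − X.
K_p = p_D / (p_B p_C) with p_i = (n_i/n_T)·P.
At X = 0.481: the mole-fraction product g(X) = Π y_i^ν_i = 1.472. Since K_p = g(X)·P^{-1}, P = (g/K_p)^(1/1) = (1.472/0.0025)^(1/1) = 589 kPa.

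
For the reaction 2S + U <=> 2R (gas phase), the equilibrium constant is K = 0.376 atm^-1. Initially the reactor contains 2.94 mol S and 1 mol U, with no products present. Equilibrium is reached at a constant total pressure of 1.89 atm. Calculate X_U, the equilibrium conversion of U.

Basis: 1 mol U initially; let X = conversion of U. Extent ξ = X.
Moles: n_S = 2.94 − 2X; n_U = 1 − X; n_R = 2X.
n_T = Σnᵢ = 3.94 − X.
y_i = n_i/n_T, p_i = y_i·P. K = p_R^2 / (p_S^2 p_U).
Equating to 0.376 atm^-1 and solving on 0 < X < 1: X = 0.382.

X = 0.382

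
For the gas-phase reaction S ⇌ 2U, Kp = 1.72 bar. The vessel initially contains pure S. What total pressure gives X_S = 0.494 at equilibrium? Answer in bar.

Basis: 1 mol S initially; let X = conversion of S. Extent ξ = X.
Mole table: n_S = 1 − X; n_U = 2X.
Summing: n_T = 1 + X.
Kp = p_U^2 / (p_S) with p_i = (n_i/n_T)·P.
At X = 0.494: the mole-fraction product g(X) = Π y_i^ν_i = 1.291. Since Kp = g(X)·P^{1}, P = (Kp/g)^(1/1) = (1.72/1.291)^(1/1) = 1.33 bar.

P = 1.33 bar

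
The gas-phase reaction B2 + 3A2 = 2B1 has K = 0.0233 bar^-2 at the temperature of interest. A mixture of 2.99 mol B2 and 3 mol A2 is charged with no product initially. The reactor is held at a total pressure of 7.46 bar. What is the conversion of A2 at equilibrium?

Basis: 3 mol A2 initially; let X = conversion of A2. Extent ξ = X.
Moles: n_B2 = 2.99 − X; n_A2 = 3 − 3X; n_B1 = 2X.
Total moles n_T = 5.99 − 2X.
With p_i = (n_i/n_T)P, K = p_B1^2 / (p_B2 p_A2^3).
Substituting and setting equal to 0.0233 bar^-2 gives a polynomial in X; the root in (0,1) is X = 0.413.

X = 0.413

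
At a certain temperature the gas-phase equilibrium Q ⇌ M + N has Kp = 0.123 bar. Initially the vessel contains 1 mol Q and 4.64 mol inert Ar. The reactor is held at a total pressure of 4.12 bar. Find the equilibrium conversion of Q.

X = 0.343

Let X = conversion of Q (basis 1 mol Q); extent of reaction ξ = X.
At extent ξ: n_Q = 1 − X; n_M = X; n_N = X; n_I = 4.64 (inert).
Total moles n_T = 5.64 + X.
With p_i = (n_i/n_T)P, Kp = p_M p_N / (p_Q).
Substituting and setting equal to 0.123 bar gives a polynomial in X; the root in (0,1) is X = 0.343.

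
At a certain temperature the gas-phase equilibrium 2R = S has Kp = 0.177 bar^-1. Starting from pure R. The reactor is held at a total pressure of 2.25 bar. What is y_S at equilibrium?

Basis: 1 mol R initially; let X = conversion of R. Extent ξ = 0.5X.
At extent ξ: n_R = 1 − X; n_S = 0.5X.
Summing: n_T = 1 − 0.5X.
y_i = n_i/n_T, p_i = y_i·P. Kp = p_S / (p_R^2).
Equating to 0.177 bar^-1 and solving on 0 < X < 1: X = 0.379.
Then n_S = 0.189, n_T = 0.811, so y_S = 0.234.

y_S = 0.234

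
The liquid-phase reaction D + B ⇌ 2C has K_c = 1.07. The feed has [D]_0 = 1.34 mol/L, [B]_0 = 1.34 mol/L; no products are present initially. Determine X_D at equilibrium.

X = 0.341

Let X = conversion of D; extent ξ = 1.34·X mol/L.
Concentrations: [D] = 1.34 − 1.34X; [B] = 1.34 − 1.34X; [C] = 2.68X.
K_c = [C]^2 / ([D] [B]).
Equating to 1.07: the physical root is X = 0.341.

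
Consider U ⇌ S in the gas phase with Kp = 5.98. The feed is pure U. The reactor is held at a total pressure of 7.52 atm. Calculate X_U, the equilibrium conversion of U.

Take 1 mol U as basis and let X be its fractional conversion, so ξ = X.
At extent ξ: n_U = 1 − X; n_S = X.
n_T stays at 1 (no change in mole number).
With p_i = (n_i/n_T)P, Kp = p_S / (p_U).
Substituting and setting equal to 5.98 gives a polynomial in X; the root in (0,1) is X = 0.857.

X = 0.857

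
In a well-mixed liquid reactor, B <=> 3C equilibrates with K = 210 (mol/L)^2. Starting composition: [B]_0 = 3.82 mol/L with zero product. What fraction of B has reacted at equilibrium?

Let X = conversion of B; extent ξ = 3.82·X mol/L.
Concentrations: [B] = 3.82 − 3.82X; [C] = 11.5X.
K = [C]^3 / ([B]).
Setting equal to 210 and solving for X on (0,1) gives X = 0.598.

X = 0.598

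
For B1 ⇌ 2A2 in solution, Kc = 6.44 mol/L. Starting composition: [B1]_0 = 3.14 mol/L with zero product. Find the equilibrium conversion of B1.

Let X = conversion of B1; extent ξ = 3.14·X mol/L.
Concentrations: [B1] = 3.14 − 3.14X; [A2] = 6.28X.
Kc = [A2]^2 / ([B1]).
This equals 6.44 at X = 0.504 (the root in 0 < X < 1).

X = 0.504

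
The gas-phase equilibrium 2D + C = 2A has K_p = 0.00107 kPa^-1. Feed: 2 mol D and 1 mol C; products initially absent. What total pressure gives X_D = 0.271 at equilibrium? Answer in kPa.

Basis: 2 mol D initially; let X = conversion of D. Extent ξ = X.
At extent ξ: n_D = 2 − 2X; n_C = 1 − X; n_A = 2X.
n_T = Σnᵢ = 3 − X.
K_p = p_A^2 / (p_D^2 p_C) with p_i = (n_i/n_T)·P.
At X = 0.271: the mole-fraction product g(X) = Π y_i^ν_i = 0.5173. Since K_p = g(X)·P^{-1}, P = (g/K_p)^(1/1) = (0.5173/0.00107)^(1/1) = 483 kPa.

P = 483 kPa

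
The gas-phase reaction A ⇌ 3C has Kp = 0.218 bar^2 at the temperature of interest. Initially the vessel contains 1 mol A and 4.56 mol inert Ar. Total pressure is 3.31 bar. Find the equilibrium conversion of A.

Take 1 mol A as basis and let X be its fractional conversion, so ξ = X.
Moles: n_A = 1 − X; n_C = 3X; n_I = 4.56 (inert).
Summing: n_T = 5.56 + 2X.
With p_i = (n_i/n_T)P, Kp = p_C^3 / (p_A).
Equating to 0.218 bar^2 and solving on 0 < X < 1: X = 0.271.

X = 0.271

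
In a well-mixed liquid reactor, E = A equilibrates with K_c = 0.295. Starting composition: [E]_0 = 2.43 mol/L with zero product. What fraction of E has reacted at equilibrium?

Let X = conversion of E; extent ξ = 2.43·X mol/L.
Concentrations: [E] = 2.43 − 2.43X; [A] = 2.43X.
K_c = [A] / ([E]).
Solving K_c = 0.295 for X ∈ (0,1): X = 0.228.

X = 0.228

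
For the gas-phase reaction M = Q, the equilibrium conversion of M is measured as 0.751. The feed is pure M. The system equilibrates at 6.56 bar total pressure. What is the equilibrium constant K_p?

Basis: 1 mol M initially; let X = conversion of M. Extent ξ = X.
Mole table: n_M = 1 − X; n_Q = X.
n_T stays at 1 (no change in mole number).
At X = 0.751: n_M = 0.249, n_Q = 0.751, n_T = 1.
p_i = (n_i/n_T)·P. K_p = p_Q / (p_M) = 3.02.

K_p = 3.02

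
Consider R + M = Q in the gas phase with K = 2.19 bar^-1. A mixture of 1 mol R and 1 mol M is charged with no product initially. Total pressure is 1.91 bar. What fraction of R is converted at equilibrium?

Take 1 mol R as basis and let X be its fractional conversion, so ξ = X.
Moles: n_R = 1 − X; n_M = 1 − X; n_Q = X.
Summing: n_T = 2 − X.
With p_i = (n_i/n_T)P, K = p_Q / (p_R p_M).
Equating to 2.19 bar^-1 and solving on 0 < X < 1: X = 0.561.

X = 0.561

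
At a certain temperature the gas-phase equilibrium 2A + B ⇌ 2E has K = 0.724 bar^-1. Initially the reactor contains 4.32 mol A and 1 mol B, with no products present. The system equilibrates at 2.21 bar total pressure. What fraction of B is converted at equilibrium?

X = 0.587

Let X = conversion of B (basis 1 mol B); extent of reaction ξ = X.
Moles: n_A = 4.32 − 2X; n_B = 1 − X; n_E = 2X.
n_T = Σnᵢ = 5.32 − X.
With p_i = (n_i/n_T)P, K = p_E^2 / (p_A^2 p_B).
Setting this equal to 0.724 bar^-1 and taking the physical root (0 < X < 1) gives X = 0.587.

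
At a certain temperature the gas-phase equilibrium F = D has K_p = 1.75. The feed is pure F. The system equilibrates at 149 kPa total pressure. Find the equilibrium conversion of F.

Basis: 1 mol F initially; let X = conversion of F. Extent ξ = X.
Species balance: n_F = 1 − X; n_D = X.
Total moles n_T = 1 (Δν = 0, constant).
y_i = n_i/n_T, p_i = y_i·P. K_p = p_D / (p_F).
Equating to 1.75 and solving on 0 < X < 1: X = 0.636.

X = 0.636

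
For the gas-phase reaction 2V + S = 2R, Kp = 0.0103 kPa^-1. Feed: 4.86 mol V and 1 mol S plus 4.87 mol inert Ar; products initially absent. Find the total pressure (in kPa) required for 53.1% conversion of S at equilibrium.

Take 1 mol S as basis and let X be its fractional conversion, so ξ = X.
Moles: n_V = 4.86 − 2X; n_S = 1 − X; n_R = 2X; n_I = 4.87 (inert).
n_T = Σnᵢ = 10.7 − X.
Kp = p_R^2 / (p_V^2 p_S) with p_i = (n_i/n_T)·P.
At X = 0.531: the mole-fraction product g(X) = Π y_i^ν_i = 1.7. Since Kp = g(X)·P^{-1}, P = (g/Kp)^(1/1) = (1.7/0.0103)^(1/1) = 165 kPa.

P = 165 kPa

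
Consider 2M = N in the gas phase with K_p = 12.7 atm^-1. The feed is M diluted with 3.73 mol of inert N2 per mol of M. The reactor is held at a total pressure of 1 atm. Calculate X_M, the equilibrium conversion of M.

Take 1 mol M as basis and let X be its fractional conversion, so ξ = 0.5X.
Moles: n_M = 1 − X; n_N = 0.5X; n_I = 3.73 (inert).
Total moles n_T = 4.73 − 0.5X.
Mole fractions y_i = n_i/n_T; K_p = p_N / (p_M^2) with p_i = y_i·P.
Equating to 12.7 atm^-1 and solving on 0 < X < 1: X = 0.662.

X = 0.662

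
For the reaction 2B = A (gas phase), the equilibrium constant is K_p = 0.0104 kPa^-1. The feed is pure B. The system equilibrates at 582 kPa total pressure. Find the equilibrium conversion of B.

Take 1 mol B as basis and let X be its fractional conversion, so ξ = 0.5X.
Moles: n_B = 1 − X; n_A = 0.5X.
n_T = Σnᵢ = 1 − 0.5X.
Mole fractions y_i = n_i/n_T; K_p = p_A / (p_B^2) with p_i = y_i·P.
Equating to 0.0104 kPa^-1 and solving on 0 < X < 1: X = 0.801.

X = 0.801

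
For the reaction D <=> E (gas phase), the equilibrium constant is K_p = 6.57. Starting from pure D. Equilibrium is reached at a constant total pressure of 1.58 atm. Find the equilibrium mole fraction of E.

Let X = conversion of D (basis 1 mol D); extent of reaction ξ = X.
Species balance: n_D = 1 − X; n_E = X.
Total moles n_T = 1 (Δν = 0, constant).
With p_i = (n_i/n_T)P, K_p = p_E / (p_D).
This yields a degree-1 equation in X; solving on (0,1), X = 0.868.
Then n_E = 0.868, n_T = 1, so y_E = 0.868.

y_E = 0.868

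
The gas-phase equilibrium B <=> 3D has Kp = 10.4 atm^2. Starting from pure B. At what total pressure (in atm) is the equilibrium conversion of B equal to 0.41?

Let X = conversion of B (basis 1 mol B); extent of reaction ξ = X.
Moles: n_B = 1 − X; n_D = 3X.
n_T = Σnᵢ = 1 + 2X.
Kp = p_D^3 / (p_B) with p_i = (n_i/n_T)·P.
At X = 0.41: the mole-fraction product g(X) = Π y_i^ν_i = 0.9522. Since Kp = g(X)·P^{2}, P = (Kp/g)^(1/2) = (10.4/0.9522)^(1/2) = 3.3 atm.

P = 3.3 atm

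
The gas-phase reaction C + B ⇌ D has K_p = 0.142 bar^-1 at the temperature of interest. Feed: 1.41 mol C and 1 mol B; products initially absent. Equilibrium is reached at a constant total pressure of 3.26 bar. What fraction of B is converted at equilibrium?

Let X = conversion of B (basis 1 mol B); extent of reaction ξ = X.
Moles: n_C = 1.41 − X; n_B = 1 − X; n_D = X.
Summing: n_T = 2.41 − X.
With p_i = (n_i/n_T)P, K_p = p_D / (p_C p_B).
Equating to 0.142 bar^-1 and solving on 0 < X < 1: X = 0.202.

X = 0.202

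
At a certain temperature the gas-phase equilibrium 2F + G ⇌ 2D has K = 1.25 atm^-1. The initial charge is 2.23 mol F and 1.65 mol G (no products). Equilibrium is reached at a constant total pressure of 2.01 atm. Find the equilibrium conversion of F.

X = 0.478

Basis: 2.23 mol F initially; let X = conversion of F. Extent ξ = 1.11X.
Moles: n_F = 2.23 − 2.23X; n_G = 1.65 − 1.11X; n_D = 2.23X.
Summing: n_T = 3.88 − 1.11X.
With p_i = (n_i/n_T)P, K = p_D^2 / (p_F^2 p_G).
Setting this equal to 1.25 atm^-1 and taking the physical root (0 < X < 1) gives X = 0.478.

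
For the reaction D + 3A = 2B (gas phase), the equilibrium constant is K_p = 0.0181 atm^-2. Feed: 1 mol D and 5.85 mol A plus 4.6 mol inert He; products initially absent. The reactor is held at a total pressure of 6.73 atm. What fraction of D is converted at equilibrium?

X = 0.355

Let X = conversion of D (basis 1 mol D); extent of reaction ξ = X.
Species balance: n_D = 1 − X; n_A = 5.85 − 3X; n_B = 2X; n_I = 4.6 (inert).
Summing: n_T = 11.4 − 2X.
y_i = n_i/n_T, p_i = y_i·P. K_p = p_B^2 / (p_D p_A^3).
Substituting and setting equal to 0.0181 atm^-2 gives a polynomial in X; the root in (0,1) is X = 0.355.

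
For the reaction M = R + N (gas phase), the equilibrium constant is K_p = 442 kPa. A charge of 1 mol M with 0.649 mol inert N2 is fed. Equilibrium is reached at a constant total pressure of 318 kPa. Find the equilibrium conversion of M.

Basis: 1 mol M initially; let X = conversion of M. Extent ξ = X.
At extent ξ: n_M = 1 − X; n_R = X; n_N = X; n_I = 0.649 (inert).
n_T = Σnᵢ = 1.65 + X.
With p_i = (n_i/n_T)P, K_p = p_R p_N / (p_M).
Substituting and setting equal to 442 kPa gives a polynomial in X; the root in (0,1) is X = 0.809.

X = 0.809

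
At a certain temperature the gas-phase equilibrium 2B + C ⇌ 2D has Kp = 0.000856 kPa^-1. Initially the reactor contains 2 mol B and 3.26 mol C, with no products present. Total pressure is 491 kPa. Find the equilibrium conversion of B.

X = 0.333

Basis: 2 mol B initially; let X = conversion of B. Extent ξ = X.
Species balance: n_B = 2 − 2X; n_C = 3.26 − X; n_D = 2X.
n_T = Σnᵢ = 5.26 − X.
Mole fractions y_i = n_i/n_T; Kp = p_D^2 / (p_B^2 p_C) with p_i = y_i·P.
Setting this equal to 0.000856 kPa^-1 and taking the physical root (0 < X < 1) gives X = 0.333.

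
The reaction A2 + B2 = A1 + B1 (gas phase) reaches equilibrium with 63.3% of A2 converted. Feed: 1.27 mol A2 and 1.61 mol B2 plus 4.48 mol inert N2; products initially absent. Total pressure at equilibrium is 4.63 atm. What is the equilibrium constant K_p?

K_p = 1.72

Take 1.27 mol A2 as basis and let X be its fractional conversion, so ξ = 1.27X.
Species balance: n_A2 = 1.27 − 1.27X; n_B2 = 1.61 − 1.27X; n_A1 = 1.27X; n_B1 = 1.27X; n_I = 4.48 (inert).
Total moles n_T = 7.36 (Δν = 0, constant).
At X = 0.633: n_A2 = 0.466, n_B2 = 0.806, n_A1 = 0.804, n_B1 = 0.804, n_T = 7.36.
p_i = (n_i/n_T)·P. K_p = p_A1 p_B1 / (p_A2 p_B2) = 1.72.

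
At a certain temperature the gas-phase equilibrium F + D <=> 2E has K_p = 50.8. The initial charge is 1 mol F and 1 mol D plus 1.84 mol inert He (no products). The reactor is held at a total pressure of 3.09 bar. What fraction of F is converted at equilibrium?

X = 0.781

Take 1 mol F as basis and let X be its fractional conversion, so ξ = X.
At extent ξ: n_F = 1 − X; n_D = 1 − X; n_E = 2X; n_I = 1.84 (inert).
Total moles n_T = 3.84 (Δν = 0, constant).
Mole fractions y_i = n_i/n_T; K_p = p_E^2 / (p_F p_D) with p_i = y_i·P.
Equating to 50.8 and solving on 0 < X < 1: X = 0.781.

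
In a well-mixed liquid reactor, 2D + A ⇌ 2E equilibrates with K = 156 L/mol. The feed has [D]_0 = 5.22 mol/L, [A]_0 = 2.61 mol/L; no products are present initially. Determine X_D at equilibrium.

Let X = conversion of D; extent ξ = 5.22X/2 mol/L.
Concentrations: [D] = 5.22 − 5.22X; [A] = 2.61 − 2.61X; [E] = 5.22X.
K = [E]^2 / ([D]^2 [A]).
Setting equal to 156 and solving for X on (0,1) gives X = 0.876.

X = 0.876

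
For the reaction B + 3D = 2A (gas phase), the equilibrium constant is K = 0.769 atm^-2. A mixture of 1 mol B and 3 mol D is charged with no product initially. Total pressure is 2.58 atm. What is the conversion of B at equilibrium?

X = 0.496

Take 1 mol B as basis and let X be its fractional conversion, so ξ = X.
Mole table: n_B = 1 − X; n_D = 3 − 3X; n_A = 2X.
Summing: n_T = 4 − 2X.
With p_i = (n_i/n_T)P, K = p_A^2 / (p_B p_D^3).
Equating to 0.769 atm^-2 and solving on 0 < X < 1: X = 0.496.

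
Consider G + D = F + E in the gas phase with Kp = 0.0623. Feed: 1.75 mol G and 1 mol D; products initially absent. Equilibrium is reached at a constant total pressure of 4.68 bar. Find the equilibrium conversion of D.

Basis: 1 mol D initially; let X = conversion of D. Extent ξ = X.
Moles: n_G = 1.75 − X; n_D = 1 − X; n_F = X; n_E = X.
Total moles n_T = 2.75 (Δν = 0, constant).
Mole fractions y_i = n_i/n_T; Kp = p_F p_E / (p_G p_D) with p_i = y_i·P.
Setting this equal to 0.0623 and taking the physical root (0 < X < 1) gives X = 0.262.

X = 0.262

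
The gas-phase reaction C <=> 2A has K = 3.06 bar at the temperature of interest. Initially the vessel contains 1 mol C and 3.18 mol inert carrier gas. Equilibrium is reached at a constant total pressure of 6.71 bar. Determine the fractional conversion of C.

Take 1 mol C as basis and let X be its fractional conversion, so ξ = X.
Moles: n_C = 1 − X; n_A = 2X; n_I = 3.18 (inert).
Total moles n_T = 4.18 + X.
With p_i = (n_i/n_T)P, K = p_A^2 / (p_C).
Setting this equal to 3.06 bar and taking the physical root (0 < X < 1) gives X = 0.511.

X = 0.511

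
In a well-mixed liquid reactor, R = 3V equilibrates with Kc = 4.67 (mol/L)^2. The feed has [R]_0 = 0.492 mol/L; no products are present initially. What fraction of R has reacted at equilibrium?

X = 0.637

Let X = conversion of R; extent ξ = 0.492·X mol/L.
Concentrations: [R] = 0.492 − 0.492X; [V] = 1.48X.
Kc = [V]^3 / ([R]).
Setting equal to 4.67 and solving for X on (0,1) gives X = 0.637.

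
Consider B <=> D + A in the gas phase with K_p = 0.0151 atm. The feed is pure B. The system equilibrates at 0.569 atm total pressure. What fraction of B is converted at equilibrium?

X = 0.161

Basis: 1 mol B initially; let X = conversion of B. Extent ξ = X.
At extent ξ: n_B = 1 − X; n_D = X; n_A = X.
Total moles n_T = 1 + X.
With p_i = (n_i/n_T)P, K_p = p_D p_A / (p_B).
Setting this equal to 0.0151 atm and taking the physical root (0 < X < 1) gives X = 0.161.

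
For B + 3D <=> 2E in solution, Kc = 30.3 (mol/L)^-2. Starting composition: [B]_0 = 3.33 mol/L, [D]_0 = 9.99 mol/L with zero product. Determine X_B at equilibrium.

X = 0.865

Let X = conversion of B; extent ξ = 3.33·X mol/L.
Concentrations: [B] = 3.33 − 3.33X; [D] = 9.99 − 9.99X; [E] = 6.66X.
Kc = [E]^2 / ([B] [D]^3).
Setting equal to 30.3 and solving for X on (0,1) gives X = 0.865.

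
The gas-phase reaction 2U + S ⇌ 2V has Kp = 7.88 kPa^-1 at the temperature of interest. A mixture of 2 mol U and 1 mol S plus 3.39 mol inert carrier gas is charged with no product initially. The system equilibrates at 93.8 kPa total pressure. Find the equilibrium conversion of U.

X = 0.827

Take 2 mol U as basis and let X be its fractional conversion, so ξ = X.
At extent ξ: n_U = 2 − 2X; n_S = 1 − X; n_V = 2X; n_I = 3.39 (inert).
n_T = Σnᵢ = 6.39 − X.
Mole fractions y_i = n_i/n_T; Kp = p_V^2 / (p_U^2 p_S) with p_i = y_i·P.
Equating to 7.88 kPa^-1 and solving on 0 < X < 1: X = 0.827.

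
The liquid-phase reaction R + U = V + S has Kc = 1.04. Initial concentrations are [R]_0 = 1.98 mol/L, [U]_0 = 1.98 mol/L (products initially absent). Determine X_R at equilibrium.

Let X = conversion of R; extent ξ = 1.98·X mol/L.
Concentrations: [R] = 1.98 − 1.98X; [U] = 1.98 − 1.98X; [V] = 1.98X; [S] = 1.98X.
Kc = [V] [S] / ([R] [U]).
Equating to 1.04: the physical root is X = 0.505.

X = 0.505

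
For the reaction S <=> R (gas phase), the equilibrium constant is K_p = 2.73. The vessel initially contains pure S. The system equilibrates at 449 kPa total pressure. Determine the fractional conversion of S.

Take 1 mol S as basis and let X be its fractional conversion, so ξ = X.
Mole table: n_S = 1 − X; n_R = X.
n_T stays at 1 (no change in mole number).
Mole fractions y_i = n_i/n_T; K_p = p_R / (p_S) with p_i = y_i·P.
Substituting and setting equal to 2.73 gives a polynomial in X; the root in (0,1) is X = 0.732.

X = 0.732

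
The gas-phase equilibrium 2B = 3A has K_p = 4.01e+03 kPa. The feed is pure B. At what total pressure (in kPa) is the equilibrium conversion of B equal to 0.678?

P = 529 kPa

Basis: 1 mol B initially; let X = conversion of B. Extent ξ = 0.5X.
At extent ξ: n_B = 1 − X; n_A = 1.5X.
Summing: n_T = 1 + 0.5X.
K_p = p_A^3 / (p_B^2) with p_i = (n_i/n_T)·P.
At X = 0.678: the mole-fraction product g(X) = Π y_i^ν_i = 7.577. Since K_p = g(X)·P^{1}, P = (K_p/g)^(1/1) = (4.01e+03/7.577)^(1/1) = 529 kPa.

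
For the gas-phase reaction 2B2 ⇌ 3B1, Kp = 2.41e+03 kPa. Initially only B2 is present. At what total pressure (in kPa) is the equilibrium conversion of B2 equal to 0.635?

P = 490 kPa

Basis: 1 mol B2 initially; let X = conversion of B2. Extent ξ = 0.5X.
Species balance: n_B2 = 1 − X; n_B1 = 1.5X.
Summing: n_T = 1 + 0.5X.
Kp = p_B1^3 / (p_B2^2) with p_i = (n_i/n_T)·P.
At X = 0.635: the mole-fraction product g(X) = Π y_i^ν_i = 4.923. Since Kp = g(X)·P^{1}, P = (Kp/g)^(1/1) = (2.41e+03/4.923)^(1/1) = 490 kPa.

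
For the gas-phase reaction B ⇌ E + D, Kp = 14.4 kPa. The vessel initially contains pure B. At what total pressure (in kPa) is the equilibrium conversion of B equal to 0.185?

Let X = conversion of B (basis 1 mol B); extent of reaction ξ = X.
Moles: n_B = 1 − X; n_E = X; n_D = X.
Summing: n_T = 1 + X.
Kp = p_E p_D / (p_B) with p_i = (n_i/n_T)·P.
At X = 0.185: the mole-fraction product g(X) = Π y_i^ν_i = 0.03544. Since Kp = g(X)·P^{1}, P = (Kp/g)^(1/1) = (14.4/0.03544)^(1/1) = 406 kPa.

P = 406 kPa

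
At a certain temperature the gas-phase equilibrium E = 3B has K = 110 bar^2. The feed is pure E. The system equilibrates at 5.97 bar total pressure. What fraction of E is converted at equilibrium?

X = 0.604

Let X = conversion of E (basis 1 mol E); extent of reaction ξ = X.
Mole table: n_E = 1 − X; n_B = 3X.
Total moles n_T = 1 + 2X.
y_i = n_i/n_T, p_i = y_i·P. K = p_B^3 / (p_E).
This yields a degree-3 equation in X; solving on (0,1), X = 0.604.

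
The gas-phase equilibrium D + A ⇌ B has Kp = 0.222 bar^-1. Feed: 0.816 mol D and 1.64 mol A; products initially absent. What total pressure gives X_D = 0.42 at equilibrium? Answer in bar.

P = 5.31 bar

Let X = conversion of D (basis 0.816 mol D); extent of reaction ξ = 0.816X.
Mole table: n_D = 0.816 − 0.816X; n_A = 1.64 − 0.816X; n_B = 0.816X.
Summing: n_T = 2.46 − 0.816X.
Kp = p_B / (p_D p_A) with p_i = (n_i/n_T)·P.
At X = 0.42: the mole-fraction product g(X) = Π y_i^ν_i = 1.18. Since Kp = g(X)·P^{-1}, P = (g/Kp)^(1/1) = (1.18/0.222)^(1/1) = 5.31 bar.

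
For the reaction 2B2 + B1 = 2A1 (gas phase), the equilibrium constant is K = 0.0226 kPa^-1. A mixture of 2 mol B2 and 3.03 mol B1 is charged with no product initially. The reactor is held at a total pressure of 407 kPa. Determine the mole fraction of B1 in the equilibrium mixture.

Take 2 mol B2 as basis and let X be its fractional conversion, so ξ = X.
Species balance: n_B2 = 2 − 2X; n_B1 = 3.03 − X; n_A1 = 2X.
n_T = Σnᵢ = 5.03 − X.
y_i = n_i/n_T, p_i = y_i·P. K = p_A1^2 / (p_B2^2 p_B1).
Equating to 0.0226 kPa^-1 and solving on 0 < X < 1: X = 0.690.
Then n_B1 = 2.34, n_T = 4.34, so y_B1 = 0.539.

y_B1 = 0.539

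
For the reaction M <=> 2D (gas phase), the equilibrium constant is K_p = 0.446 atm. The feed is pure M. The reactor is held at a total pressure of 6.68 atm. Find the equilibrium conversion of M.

Take 1 mol M as basis and let X be its fractional conversion, so ξ = X.
Moles: n_M = 1 − X; n_D = 2X.
n_T = Σnᵢ = 1 + X.
y_i = n_i/n_T, p_i = y_i·P. K_p = p_D^2 / (p_M).
Equating to 0.446 atm and solving on 0 < X < 1: X = 0.128.

X = 0.128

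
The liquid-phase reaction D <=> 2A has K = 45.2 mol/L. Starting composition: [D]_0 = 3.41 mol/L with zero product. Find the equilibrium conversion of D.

X = 0.805

Let X = conversion of D; extent ξ = 3.41·X mol/L.
Concentrations: [D] = 3.41 − 3.41X; [A] = 6.82X.
K = [A]^2 / ([D]).
Equating to 45.2 mol/L: the physical root is X = 0.805.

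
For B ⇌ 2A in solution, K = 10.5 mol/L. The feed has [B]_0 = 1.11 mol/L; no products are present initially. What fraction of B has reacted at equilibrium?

Let X = conversion of B; extent ξ = 1.11·X mol/L.
Concentrations: [B] = 1.11 − 1.11X; [A] = 2.22X.
K = [A]^2 / ([B]).
This equals 10.5 at X = 0.757 (the root in 0 < X < 1).

X = 0.757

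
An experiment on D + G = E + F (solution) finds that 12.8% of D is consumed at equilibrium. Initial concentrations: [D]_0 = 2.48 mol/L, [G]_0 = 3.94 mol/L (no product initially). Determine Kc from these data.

Kc = 0.0129

Let X = conversion of D.
Concentrations: [D] = 2.48 − 2.48X; [G] = 3.94 − 2.48X; [E] = 2.48X; [F] = 2.48X.
At X = 0.128: [D] = 2.16, [G] = 3.62, [E] = 0.317, [F] = 0.317.
Kc = [E] [F] / ([D] [G]) = 0.0129.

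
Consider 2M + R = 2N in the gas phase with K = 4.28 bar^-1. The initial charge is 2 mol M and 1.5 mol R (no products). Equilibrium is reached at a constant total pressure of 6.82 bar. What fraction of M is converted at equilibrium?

X = 0.739

Let X = conversion of M (basis 2 mol M); extent of reaction ξ = X.
Moles: n_M = 2 − 2X; n_R = 1.5 − X; n_N = 2X.
Total moles n_T = 3.5 − X.
y_i = n_i/n_T, p_i = y_i·P. K = p_N^2 / (p_M^2 p_R).
Equating to 4.28 bar^-1 and solving on 0 < X < 1: X = 0.739.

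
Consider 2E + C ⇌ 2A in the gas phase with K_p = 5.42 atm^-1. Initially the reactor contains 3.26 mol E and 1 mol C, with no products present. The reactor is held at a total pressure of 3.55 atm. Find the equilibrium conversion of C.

X = 0.818

Take 1 mol C as basis and let X be its fractional conversion, so ξ = X.
Species balance: n_E = 3.26 − 2X; n_C = 1 − X; n_A = 2X.
Summing: n_T = 4.26 − X.
Mole fractions y_i = n_i/n_T; K_p = p_A^2 / (p_E^2 p_C) with p_i = y_i·P.
Setting this equal to 5.42 atm^-1 and taking the physical root (0 < X < 1) gives X = 0.818.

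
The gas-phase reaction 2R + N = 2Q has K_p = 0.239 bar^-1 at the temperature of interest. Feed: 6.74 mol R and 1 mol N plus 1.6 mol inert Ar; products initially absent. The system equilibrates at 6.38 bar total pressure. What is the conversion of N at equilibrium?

Let X = conversion of N (basis 1 mol N); extent of reaction ξ = X.
Moles: n_R = 6.74 − 2X; n_N = 1 − X; n_Q = 2X; n_I = 1.6 (inert).
n_T = Σnᵢ = 9.34 − X.
Mole fractions y_i = n_i/n_T; K_p = p_Q^2 / (p_R^2 p_N) with p_i = y_i·P.
This yields a degree-3 equation in X; solving on (0,1), X = 0.661.

X = 0.661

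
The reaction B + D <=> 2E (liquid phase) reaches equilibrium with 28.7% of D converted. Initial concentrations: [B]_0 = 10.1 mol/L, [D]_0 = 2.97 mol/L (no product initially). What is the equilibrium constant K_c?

Let X = conversion of D.
Concentrations: [B] = 10.1 − 2.97X; [D] = 2.97 − 2.97X; [E] = 5.94X.
At X = 0.287: [B] = 9.25, [D] = 2.12, [E] = 1.7.
K_c = [E]^2 / ([B] [D]) = 0.148.

K_c = 0.148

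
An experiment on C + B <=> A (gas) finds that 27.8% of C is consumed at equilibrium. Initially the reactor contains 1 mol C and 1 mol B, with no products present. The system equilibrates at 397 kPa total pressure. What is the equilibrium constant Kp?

Kp = 0.00231 kPa^-1

Let X = conversion of C (basis 1 mol C); extent of reaction ξ = X.
Mole table: n_C = 1 − X; n_B = 1 − X; n_A = X.
n_T = Σnᵢ = 2 − X.
At X = 0.278: n_C = 0.722, n_B = 0.722, n_A = 0.278, n_T = 1.72.
p_i = (n_i/n_T)·P. Kp = p_A / (p_C p_B) = 0.00231 kPa^-1.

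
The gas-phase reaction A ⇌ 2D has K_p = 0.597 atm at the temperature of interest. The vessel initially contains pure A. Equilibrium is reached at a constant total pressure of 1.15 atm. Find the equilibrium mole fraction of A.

y_A = 0.494

Let X = conversion of A (basis 1 mol A); extent of reaction ξ = X.
Mole table: n_A = 1 − X; n_D = 2X.
n_T = Σnᵢ = 1 + X.
y_i = n_i/n_T, p_i = y_i·P. K_p = p_D^2 / (p_A).
Substituting and setting equal to 0.597 atm gives a polynomial in X; the root in (0,1) is X = 0.339.
Then n_A = 0.661, n_T = 1.34, so y_A = 0.494.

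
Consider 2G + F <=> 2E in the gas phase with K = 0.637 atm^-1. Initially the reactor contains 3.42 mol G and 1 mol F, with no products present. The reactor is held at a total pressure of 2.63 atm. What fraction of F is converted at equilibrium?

X = 0.530

Let X = conversion of F (basis 1 mol F); extent of reaction ξ = X.
Species balance: n_G = 3.42 − 2X; n_F = 1 − X; n_E = 2X.
Summing: n_T = 4.42 − X.
With p_i = (n_i/n_T)P, K = p_E^2 / (p_G^2 p_F).
Substituting and setting equal to 0.637 atm^-1 gives a polynomial in X; the root in (0,1) is X = 0.530.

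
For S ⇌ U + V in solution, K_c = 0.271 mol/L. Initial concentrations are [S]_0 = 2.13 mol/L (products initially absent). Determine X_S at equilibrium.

X = 0.299

Let X = conversion of S; extent ξ = 2.13·X mol/L.
Concentrations: [S] = 2.13 − 2.13X; [U] = 2.13X; [V] = 2.13X.
K_c = [U] [V] / ([S]).
Solving K_c = 0.271 for X ∈ (0,1): X = 0.299.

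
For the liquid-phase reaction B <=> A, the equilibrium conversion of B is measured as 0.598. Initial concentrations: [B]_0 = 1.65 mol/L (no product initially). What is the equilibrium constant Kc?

Let X = conversion of B.
Concentrations: [B] = 1.65 − 1.65X; [A] = 1.65X.
At X = 0.598: [B] = 0.663, [A] = 0.987.
Kc = [A] / ([B]) = 1.49.

Kc = 1.49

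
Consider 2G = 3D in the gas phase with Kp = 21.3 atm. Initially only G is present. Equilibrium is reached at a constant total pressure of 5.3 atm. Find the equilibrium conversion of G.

Basis: 1 mol G initially; let X = conversion of G. Extent ξ = 0.5X.
At extent ξ: n_G = 1 − X; n_D = 1.5X.
Summing: n_T = 1 + 0.5X.
Mole fractions y_i = n_i/n_T; Kp = p_D^3 / (p_G^2) with p_i = y_i·P.
This yields a degree-3 equation in X; solving on (0,1), X = 0.614.

X = 0.614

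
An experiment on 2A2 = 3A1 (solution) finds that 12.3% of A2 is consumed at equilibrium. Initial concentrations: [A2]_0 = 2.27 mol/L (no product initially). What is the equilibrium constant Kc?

Kc = 0.0185 mol/L

Let X = conversion of A2.
Concentrations: [A2] = 2.27 − 2.27X; [A1] = 3.41X.
At X = 0.123: [A2] = 1.99, [A1] = 0.419.
Kc = [A1]^3 / ([A2]^2) = 0.0185 mol/L.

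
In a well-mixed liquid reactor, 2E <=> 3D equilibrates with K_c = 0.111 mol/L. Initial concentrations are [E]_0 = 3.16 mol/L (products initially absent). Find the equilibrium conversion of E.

Let X = conversion of E; extent ξ = 3.16X/2 mol/L.
Concentrations: [E] = 3.16 − 3.16X; [D] = 4.74X.
K_c = [D]^3 / ([E]^2).
Setting equal to 0.111 and solving for X on (0,1) gives X = 0.190.

X = 0.190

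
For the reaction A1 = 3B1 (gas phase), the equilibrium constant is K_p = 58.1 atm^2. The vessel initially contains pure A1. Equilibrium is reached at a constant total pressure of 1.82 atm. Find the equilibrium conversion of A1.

X = 0.866

Basis: 1 mol A1 initially; let X = conversion of A1. Extent ξ = X.
Species balance: n_A1 = 1 − X; n_B1 = 3X.
n_T = Σnᵢ = 1 + 2X.
With p_i = (n_i/n_T)P, K_p = p_B1^3 / (p_A1).
Setting this equal to 58.1 atm^2 and taking the physical root (0 < X < 1) gives X = 0.866.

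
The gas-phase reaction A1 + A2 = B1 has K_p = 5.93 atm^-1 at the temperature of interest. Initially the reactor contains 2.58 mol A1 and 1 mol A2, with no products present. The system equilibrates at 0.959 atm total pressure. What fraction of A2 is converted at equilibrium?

X = 0.785

Take 1 mol A2 as basis and let X be its fractional conversion, so ξ = X.
Moles: n_A1 = 2.58 − X; n_A2 = 1 − X; n_B1 = X.
Total moles n_T = 3.58 − X.
y_i = n_i/n_T, p_i = y_i·P. K_p = p_B1 / (p_A1 p_A2).
This yields a degree-2 equation in X; solving on (0,1), X = 0.785.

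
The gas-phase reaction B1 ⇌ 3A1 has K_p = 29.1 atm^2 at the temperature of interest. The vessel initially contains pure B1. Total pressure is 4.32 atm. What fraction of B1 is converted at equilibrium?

X = 0.487

Take 1 mol B1 as basis and let X be its fractional conversion, so ξ = X.
Species balance: n_B1 = 1 − X; n_A1 = 3X.
Total moles n_T = 1 + 2X.
With p_i = (n_i/n_T)P, K_p = p_A1^3 / (p_B1).
Substituting and setting equal to 29.1 atm^2 gives a polynomial in X; the root in (0,1) is X = 0.487.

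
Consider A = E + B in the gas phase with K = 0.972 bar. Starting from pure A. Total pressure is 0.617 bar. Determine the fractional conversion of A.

Basis: 1 mol A initially; let X = conversion of A. Extent ξ = X.
Moles: n_A = 1 − X; n_E = X; n_B = X.
n_T = Σnᵢ = 1 + X.
With p_i = (n_i/n_T)P, K = p_E p_B / (p_A).
Setting this equal to 0.972 bar and taking the physical root (0 < X < 1) gives X = 0.782.

X = 0.782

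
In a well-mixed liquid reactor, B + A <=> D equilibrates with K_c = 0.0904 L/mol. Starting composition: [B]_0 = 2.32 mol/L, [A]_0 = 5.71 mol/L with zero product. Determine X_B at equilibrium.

X = 0.311

Let X = conversion of B; extent ξ = 2.32·X mol/L.
Concentrations: [B] = 2.32 − 2.32X; [A] = 5.71 − 2.32X; [D] = 2.32X.
K_c = [D] / ([B] [A]).
Setting equal to 0.0904 and solving for X on (0,1) gives X = 0.311.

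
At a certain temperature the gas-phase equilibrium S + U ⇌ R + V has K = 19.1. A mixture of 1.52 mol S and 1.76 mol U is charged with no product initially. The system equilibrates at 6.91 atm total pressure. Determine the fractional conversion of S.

X = 0.866

Basis: 1.52 mol S initially; let X = conversion of S. Extent ξ = 1.52X.
Species balance: n_S = 1.52 − 1.52X; n_U = 1.76 − 1.52X; n_R = 1.52X; n_V = 1.52X.
Since Δν = 0, n_T = 3.28 throughout.
Mole fractions y_i = n_i/n_T; K = p_R p_V / (p_S p_U) with p_i = y_i·P.
Equating to 19.1 and solving on 0 < X < 1: X = 0.866.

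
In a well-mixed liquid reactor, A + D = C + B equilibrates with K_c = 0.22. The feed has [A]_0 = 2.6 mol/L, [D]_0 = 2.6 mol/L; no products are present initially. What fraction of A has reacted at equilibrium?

X = 0.319

Let X = conversion of A; extent ξ = 2.6·X mol/L.
Concentrations: [A] = 2.6 − 2.6X; [D] = 2.6 − 2.6X; [C] = 2.6X; [B] = 2.6X.
K_c = [C] [B] / ([A] [D]).
Solving K_c = 0.22 for X ∈ (0,1): X = 0.319.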